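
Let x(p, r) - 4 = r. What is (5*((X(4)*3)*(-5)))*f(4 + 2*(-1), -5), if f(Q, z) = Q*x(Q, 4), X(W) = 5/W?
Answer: -1500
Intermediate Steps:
x(p, r) = 4 + r
f(Q, z) = 8*Q (f(Q, z) = Q*(4 + 4) = Q*8 = 8*Q)
(5*((X(4)*3)*(-5)))*f(4 + 2*(-1), -5) = (5*(((5/4)*3)*(-5)))*(8*(4 + 2*(-1))) = (5*(((5*(¼))*3)*(-5)))*(8*(4 - 2)) = (5*(((5/4)*3)*(-5)))*(8*2) = (5*((15/4)*(-5)))*16 = (5*(-75/4))*16 = -375/4*16 = -1500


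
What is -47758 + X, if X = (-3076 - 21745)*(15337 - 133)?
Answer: -377426242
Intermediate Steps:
X = -377378484 (X = -24821*15204 = -377378484)
-47758 + X = -47758 - 377378484 = -377426242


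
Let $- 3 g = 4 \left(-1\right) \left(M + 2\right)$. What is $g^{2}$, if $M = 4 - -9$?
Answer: $400$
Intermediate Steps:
$M = 13$ ($M = 4 + 9 = 13$)
$g = 20$ ($g = - \frac{4 \left(-1\right) \left(13 + 2\right)}{3} = - \frac{\left(-4\right) 15}{3} = \left(- \frac{1}{3}\right) \left(-60\right) = 20$)
$g^{2} = 20^{2} = 400$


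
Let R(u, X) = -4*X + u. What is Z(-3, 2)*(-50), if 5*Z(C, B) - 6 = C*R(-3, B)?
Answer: -390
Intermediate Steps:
R(u, X) = u - 4*X
Z(C, B) = 6/5 + C*(-3 - 4*B)/5 (Z(C, B) = 6/5 + (C*(-3 - 4*B))/5 = 6/5 + C*(-3 - 4*B)/5)
Z(-3, 2)*(-50) = (6/5 - ⅕*(-3)*(3 + 4*2))*(-50) = (6/5 - ⅕*(-3)*(3 + 8))*(-50) = (6/5 - ⅕*(-3)*11)*(-50) = (6/5 + 33/5)*(-50) = (39/5)*(-50) = -390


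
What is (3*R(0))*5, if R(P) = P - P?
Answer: 0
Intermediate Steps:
R(P) = 0
(3*R(0))*5 = (3*0)*5 = 0*5 = 0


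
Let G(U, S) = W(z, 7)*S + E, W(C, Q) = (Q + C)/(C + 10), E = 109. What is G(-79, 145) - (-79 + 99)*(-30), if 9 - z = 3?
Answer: 13229/16 ≈ 826.81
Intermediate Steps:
z = 6 (z = 9 - 1*3 = 9 - 3 = 6)
W(C, Q) = (C + Q)/(10 + C)
G(U, S) = 109 + 13*S/16 (G(U, S) = ((6 + 7)/(10 + 6))*S + 109 = (13/16)*S + 109 = ((1/16)*13)*S + 109 = 13*S/16 + 109 = 109 + 13*S/16)
G(-79, 145) - (-79 + 99)*(-30) = (109 + (13/16)*145) - (-79 + 99)*(-30) = (109 + 1885/16) - 20*(-30) = 3629/16 - 1*(-600) = 3629/16 + 600 = 13229/16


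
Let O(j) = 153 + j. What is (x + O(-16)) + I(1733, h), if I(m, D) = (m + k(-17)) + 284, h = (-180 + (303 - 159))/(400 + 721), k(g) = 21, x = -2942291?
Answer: -2940116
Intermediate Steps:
h = -36/1121 (h = (-180 + 144)/1121 = -36*1/1121 = -36/1121 ≈ -0.032114)
I(m, D) = 305 + m (I(m, D) = (m + 21) + 284 = (21 + m) + 284 = 305 + m)
(x + O(-16)) + I(1733, h) = (-2942291 + (153 - 16)) + (305 + 1733) = (-2942291 + 137) + 2038 = -2942154 + 2038 = -2940116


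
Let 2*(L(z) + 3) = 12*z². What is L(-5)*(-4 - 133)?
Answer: -20139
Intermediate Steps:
L(z) = -3 + 6*z² (L(z) = -3 + (12*z²)/2 = -3 + 6*z²)
L(-5)*(-4 - 133) = (-3 + 6*(-5)²)*(-4 - 133) = (-3 + 6*25)*(-137) = (-3 + 150)*(-137) = 147*(-137) = -20139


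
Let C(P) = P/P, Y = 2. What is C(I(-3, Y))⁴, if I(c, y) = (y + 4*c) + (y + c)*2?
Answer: 1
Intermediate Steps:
I(c, y) = 3*y + 6*c (I(c, y) = (y + 4*c) + (c + y)*2 = (y + 4*c) + (2*c + 2*y) = 3*y + 6*c)
C(P) = 1
C(I(-3, Y))⁴ = 1⁴ = 1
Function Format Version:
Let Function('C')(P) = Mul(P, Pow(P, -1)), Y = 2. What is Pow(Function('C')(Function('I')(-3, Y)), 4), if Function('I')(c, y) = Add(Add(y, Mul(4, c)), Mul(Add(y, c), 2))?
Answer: 1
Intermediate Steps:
Function('I')(c, y) = Add(Mul(3, y), Mul(6, c)) (Function('I')(c, y) = Add(Add(y, Mul(4, c)), Mul(Add(c, y), 2)) = Add(Add(y, Mul(4, c)), Add(Mul(2, c), Mul(2, y))) = Add(Mul(3, y), Mul(6, c)))
Function('C')(P) = 1
Pow(Function('C')(Function('I')(-3, Y)), 4) = Pow(1, 4) = 1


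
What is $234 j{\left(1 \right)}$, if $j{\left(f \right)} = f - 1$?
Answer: $0$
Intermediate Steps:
$j{\left(f \right)} = -1 + f$ ($j{\left(f \right)} = f - 1 = -1 + f$)
$234 j{\left(1 \right)} = 234 \left(-1 + 1\right) = 234 \cdot 0 = 0$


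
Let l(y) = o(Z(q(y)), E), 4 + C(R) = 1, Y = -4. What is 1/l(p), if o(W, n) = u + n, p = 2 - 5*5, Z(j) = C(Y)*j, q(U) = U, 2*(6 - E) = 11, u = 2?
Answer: ⅖ ≈ 0.40000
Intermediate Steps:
E = ½ (E = 6 - ½*11 = 6 - 11/2 = ½ ≈ 0.50000)
C(R) = -3 (C(R) = -4 + 1 = -3)
Z(j) = -3*j
p = -23 (p = 2 - 25 = -23)
o(W, n) = 2 + n
l(y) = 5/2 (l(y) = 2 + ½ = 5/2)
1/l(p) = 1/(5/2) = ⅖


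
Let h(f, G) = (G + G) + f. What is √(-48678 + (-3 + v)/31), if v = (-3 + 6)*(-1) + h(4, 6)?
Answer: 4*I*√2923703/31 ≈ 220.63*I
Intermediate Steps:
h(f, G) = f + 2*G (h(f, G) = 2*G + f = f + 2*G)
v = 13 (v = (-3 + 6)*(-1) + (4 + 2*6) = 3*(-1) + (4 + 12) = -3 + 16 = 13)
√(-48678 + (-3 + v)/31) = √(-48678 + (-3 + 13)/31) = √(-48678 + 10*(1/31)) = √(-48678 + 10/31) = √(-1509008/31) = 4*I*√2923703/31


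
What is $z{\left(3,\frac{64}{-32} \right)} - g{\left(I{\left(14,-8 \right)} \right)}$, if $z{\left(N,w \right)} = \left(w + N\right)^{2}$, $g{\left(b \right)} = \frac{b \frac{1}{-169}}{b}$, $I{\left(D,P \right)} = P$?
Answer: $\frac{170}{169} \approx 1.0059$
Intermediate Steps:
$g{\left(b \right)} = - \frac{1}{169}$ ($g{\left(b \right)} = \frac{b \left(- \frac{1}{169}\right)}{b} = \frac{\left(- \frac{1}{169}\right) b}{b} = - \frac{1}{169}$)
$z{\left(N,w \right)} = \left(N + w\right)^{2}$
$z{\left(3,\frac{64}{-32} \right)} - g{\left(I{\left(14,-8 \right)} \right)} = \left(3 + \frac{64}{-32}\right)^{2} - - \frac{1}{169} = \left(3 + 64 \left(- \frac{1}{32}\right)\right)^{2} + \frac{1}{169} = \left(3 - 2\right)^{2} + \frac{1}{169} = 1^{2} + \frac{1}{169} = 1 + \frac{1}{169} = \frac{170}{169}$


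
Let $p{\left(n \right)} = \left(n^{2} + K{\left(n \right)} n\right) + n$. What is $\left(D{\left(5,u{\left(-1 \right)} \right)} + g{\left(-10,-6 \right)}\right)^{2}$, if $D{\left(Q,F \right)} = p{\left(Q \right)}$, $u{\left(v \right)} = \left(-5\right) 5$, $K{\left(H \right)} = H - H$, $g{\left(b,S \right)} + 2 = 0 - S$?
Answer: $1156$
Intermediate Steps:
$g{\left(b,S \right)} = -2 - S$ ($g{\left(b,S \right)} = -2 + \left(0 - S\right) = -2 - S$)
$K{\left(H \right)} = 0$
$u{\left(v \right)} = -25$
$p{\left(n \right)} = n + n^{2}$ ($p{\left(n \right)} = \left(n^{2} + 0 n\right) + n = \left(n^{2} + 0\right) + n = n^{2} + n = n + n^{2}$)
$D{\left(Q,F \right)} = Q \left(1 + Q\right)$
$\left(D{\left(5,u{\left(-1 \right)} \right)} + g{\left(-10,-6 \right)}\right)^{2} = \left(5 \left(1 + 5\right) - -4\right)^{2} = \left(5 \cdot 6 + \left(-2 + 6\right)\right)^{2} = \left(30 + 4\right)^{2} = 34^{2} = 1156$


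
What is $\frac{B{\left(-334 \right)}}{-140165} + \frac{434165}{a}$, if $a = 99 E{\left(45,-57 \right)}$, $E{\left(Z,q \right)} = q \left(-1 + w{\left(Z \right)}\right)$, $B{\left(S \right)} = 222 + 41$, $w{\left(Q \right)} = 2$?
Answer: $- \frac{60856221334}{790951095} \approx -76.941$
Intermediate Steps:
$B{\left(S \right)} = 263$
$E{\left(Z,q \right)} = q$ ($E{\left(Z,q \right)} = q \left(-1 + 2\right) = q 1 = q$)
$a = -5643$ ($a = 99 \left(-57\right) = -5643$)
$\frac{B{\left(-334 \right)}}{-140165} + \frac{434165}{a} = \frac{263}{-140165} + \frac{434165}{-5643} = 263 \left(- \frac{1}{140165}\right) + 434165 \left(- \frac{1}{5643}\right) = - \frac{263}{140165} - \frac{434165}{5643} = - \frac{60856221334}{790951095}$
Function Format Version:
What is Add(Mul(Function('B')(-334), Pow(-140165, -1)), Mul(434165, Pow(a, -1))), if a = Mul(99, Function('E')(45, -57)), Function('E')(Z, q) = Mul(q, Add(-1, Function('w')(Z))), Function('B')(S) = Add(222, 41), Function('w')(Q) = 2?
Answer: Rational(-60856221334, 790951095) ≈ -76.941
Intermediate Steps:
Function('B')(S) = 263
Function('E')(Z, q) = q (Function('E')(Z, q) = Mul(q, Add(-1, 2)) = Mul(q, 1) = q)
a = -5643 (a = Mul(99, -57) = -5643)
Add(Mul(Function('B')(-334), Pow(-140165, -1)), Mul(434165, Pow(a, -1))) = Add(Mul(263, Pow(-140165, -1)), Mul(434165, Pow(-5643, -1))) = Add(Mul(263, Rational(-1, 140165)), Mul(434165, Rational(-1, 5643))) = Add(Rational(-263, 140165), Rational(-434165, 5643)) = Rational(-60856221334, 790951095)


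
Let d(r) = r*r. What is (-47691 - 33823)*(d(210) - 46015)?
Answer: 156099310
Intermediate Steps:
d(r) = r²
(-47691 - 33823)*(d(210) - 46015) = (-47691 - 33823)*(210² - 46015) = -81514*(44100 - 46015) = -81514*(-1915) = 156099310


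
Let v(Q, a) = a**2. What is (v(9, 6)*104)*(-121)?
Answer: -453024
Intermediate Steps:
(v(9, 6)*104)*(-121) = (6**2*104)*(-121) = (36*104)*(-121) = 3744*(-121) = -453024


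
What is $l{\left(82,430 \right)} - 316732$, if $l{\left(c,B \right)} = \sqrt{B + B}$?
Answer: $-316732 + 2 \sqrt{215} \approx -3.167 \cdot 10^{5}$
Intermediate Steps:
$l{\left(c,B \right)} = \sqrt{2} \sqrt{B}$ ($l{\left(c,B \right)} = \sqrt{2 B} = \sqrt{2} \sqrt{B}$)
$l{\left(82,430 \right)} - 316732 = \sqrt{2} \sqrt{430} - 316732 = 2 \sqrt{215} - 316732 = -316732 + 2 \sqrt{215}$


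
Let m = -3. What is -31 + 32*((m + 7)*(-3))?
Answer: -415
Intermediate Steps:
-31 + 32*((m + 7)*(-3)) = -31 + 32*((-3 + 7)*(-3)) = -31 + 32*(4*(-3)) = -31 + 32*(-12) = -31 - 384 = -415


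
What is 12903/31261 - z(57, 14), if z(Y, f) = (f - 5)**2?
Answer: -2519238/31261 ≈ -80.587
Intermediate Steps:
z(Y, f) = (-5 + f)**2
12903/31261 - z(57, 14) = 12903/31261 - (-5 + 14)**2 = 12903*(1/31261) - 1*9**2 = 12903/31261 - 1*81 = 12903/31261 - 81 = -2519238/31261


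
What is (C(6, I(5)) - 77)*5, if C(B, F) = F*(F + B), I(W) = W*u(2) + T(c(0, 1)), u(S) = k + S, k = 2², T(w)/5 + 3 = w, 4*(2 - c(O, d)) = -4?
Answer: 5015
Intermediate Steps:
c(O, d) = 3 (c(O, d) = 2 - ¼*(-4) = 2 + 1 = 3)
T(w) = -15 + 5*w
k = 4
u(S) = 4 + S
I(W) = 6*W (I(W) = W*(4 + 2) + (-15 + 5*3) = W*6 + (-15 + 15) = 6*W + 0 = 6*W)
C(B, F) = F*(B + F)
(C(6, I(5)) - 77)*5 = ((6*5)*(6 + 6*5) - 77)*5 = (30*(6 + 30) - 77)*5 = (30*36 - 77)*5 = (1080 - 77)*5 = 1003*5 = 5015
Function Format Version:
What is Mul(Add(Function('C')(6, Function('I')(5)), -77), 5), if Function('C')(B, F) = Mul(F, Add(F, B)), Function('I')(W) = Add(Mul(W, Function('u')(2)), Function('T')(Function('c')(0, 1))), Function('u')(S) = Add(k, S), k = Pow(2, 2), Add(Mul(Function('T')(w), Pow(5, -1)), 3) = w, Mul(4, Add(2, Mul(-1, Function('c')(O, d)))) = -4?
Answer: 5015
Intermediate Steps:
Function('c')(O, d) = 3 (Function('c')(O, d) = Add(2, Mul(Rational(-1, 4), -4)) = Add(2, 1) = 3)
Function('T')(w) = Add(-15, Mul(5, w))
k = 4
Function('u')(S) = Add(4, S)
Function('I')(W) = Mul(6, W) (Function('I')(W) = Add(Mul(W, Add(4, 2)), Add(-15, Mul(5, 3))) = Add(Mul(W, 6), Add(-15, 15)) = Add(Mul(6, W), 0) = Mul(6, W))
Function('C')(B, F) = Mul(F, Add(B, F))
Mul(Add(Function('C')(6, Function('I')(5)), -77), 5) = Mul(Add(Mul(Mul(6, 5), Add(6, Mul(6, 5))), -77), 5) = Mul(Add(Mul(30, Add(6, 30)), -77), 5) = Mul(Add(Mul(30, 36), -77), 5) = Mul(Add(1080, -77), 5) = Mul(1003, 5) = 5015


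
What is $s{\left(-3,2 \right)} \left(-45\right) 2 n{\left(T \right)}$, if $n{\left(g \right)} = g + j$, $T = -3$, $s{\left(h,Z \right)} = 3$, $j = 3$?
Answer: $0$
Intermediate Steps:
$n{\left(g \right)} = 3 + g$ ($n{\left(g \right)} = g + 3 = 3 + g$)
$s{\left(-3,2 \right)} \left(-45\right) 2 n{\left(T \right)} = 3 \left(-45\right) 2 \left(3 - 3\right) = - 135 \cdot 2 \cdot 0 = \left(-135\right) 0 = 0$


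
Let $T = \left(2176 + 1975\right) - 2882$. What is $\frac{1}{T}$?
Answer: $\frac{1}{1269} \approx 0.00078802$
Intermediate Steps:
$T = 1269$ ($T = 4151 - 2882 = 1269$)
$\frac{1}{T} = \frac{1}{1269}$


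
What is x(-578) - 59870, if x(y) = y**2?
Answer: 274214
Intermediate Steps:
x(-578) - 59870 = (-578)**2 - 59870 = 334084 - 59870 = 274214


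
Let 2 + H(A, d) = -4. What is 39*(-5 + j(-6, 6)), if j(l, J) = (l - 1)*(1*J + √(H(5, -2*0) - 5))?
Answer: -1833 - 273*I*√11 ≈ -1833.0 - 905.44*I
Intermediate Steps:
H(A, d) = -6 (H(A, d) = -2 - 4 = -6)
j(l, J) = (-1 + l)*(J + I*√11) (j(l, J) = (l - 1)*(1*J + √(-6 - 5)) = (-1 + l)*(J + √(-11)) = (-1 + l)*(J + I*√11))
39*(-5 + j(-6, 6)) = 39*(-5 + (-1*6 + 6*(-6) - I*√11 + I*(-6)*√11)) = 39*(-5 + (-6 - 36 - I*√11 - 6*I*√11)) = 39*(-5 + (-42 - 7*I*√11)) = 39*(-47 - 7*I*√11) = -1833 - 273*I*√11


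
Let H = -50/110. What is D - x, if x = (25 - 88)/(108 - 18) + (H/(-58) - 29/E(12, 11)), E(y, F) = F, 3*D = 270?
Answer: 148859/1595 ≈ 93.328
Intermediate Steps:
D = 90 (D = (⅓)*270 = 90)
H = -5/11 (H = -50*1/110 = -5/11 ≈ -0.45455)
x = -5309/1595 (x = (25 - 88)/(108 - 18) + (-5/11/(-58) - 29/11) = -63/90 + (-5/11*(-1/58) - 29*1/11) = -63*1/90 + (5/638 - 29/11) = -7/10 - 1677/638 = -5309/1595 ≈ -3.3285)
D - x = 90 - 1*(-5309/1595) = 90 + 5309/1595 = 148859/1595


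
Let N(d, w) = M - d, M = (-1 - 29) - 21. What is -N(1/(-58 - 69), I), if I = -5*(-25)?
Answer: 6476/127 ≈ 50.992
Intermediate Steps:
I = 125
M = -51 (M = -30 - 21 = -51)
N(d, w) = -51 - d
-N(1/(-58 - 69), I) = -(-51 - 1/(-58 - 69)) = -(-51 - 1/(-127)) = -(-51 - 1*(-1/127)) = -(-51 + 1/127) = -1*(-6476/127) = 6476/127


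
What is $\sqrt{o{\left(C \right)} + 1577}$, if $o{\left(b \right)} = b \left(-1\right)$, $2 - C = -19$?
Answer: $2 \sqrt{389} \approx 39.446$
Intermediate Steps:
$C = 21$ ($C = 2 - -19 = 2 + 19 = 21$)
$o{\left(b \right)} = - b$
$\sqrt{o{\left(C \right)} + 1577} = \sqrt{\left(-1\right) 21 + 1577} = \sqrt{-21 + 1577} = \sqrt{1556} = 2 \sqrt{389}$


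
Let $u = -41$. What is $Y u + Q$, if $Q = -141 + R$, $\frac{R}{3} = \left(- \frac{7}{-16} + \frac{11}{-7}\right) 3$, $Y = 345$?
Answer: $- \frac{1601175}{112} \approx -14296.0$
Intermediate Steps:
$R = - \frac{1143}{112}$ ($R = 3 \left(- \frac{7}{-16} + \frac{11}{-7}\right) 3 = 3 \left(\left(-7\right) \left(- \frac{1}{16}\right) + 11 \left(- \frac{1}{7}\right)\right) 3 = 3 \left(\frac{7}{16} - \frac{11}{7}\right) 3 = 3 \left(\left(- \frac{127}{112}\right) 3\right) = 3 \left(- \frac{381}{112}\right) = - \frac{1143}{112} \approx -10.205$)
$Q = - \frac{16935}{112}$ ($Q = -141 - \frac{1143}{112} = - \frac{16935}{112} \approx -151.21$)
$Y u + Q = 345 \left(-41\right) - \frac{16935}{112} = -14145 - \frac{16935}{112} = - \frac{1601175}{112}$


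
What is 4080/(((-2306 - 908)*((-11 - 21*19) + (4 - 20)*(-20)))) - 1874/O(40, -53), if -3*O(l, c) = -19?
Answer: -27102370/91599 ≈ -295.88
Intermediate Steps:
O(l, c) = 19/3 (O(l, c) = -⅓*(-19) = 19/3)
4080/(((-2306 - 908)*((-11 - 21*19) + (4 - 20)*(-20)))) - 1874/O(40, -53) = 4080/(((-2306 - 908)*((-11 - 21*19) + (4 - 20)*(-20)))) - 1874/19/3 = 4080/((-3214*((-11 - 399) - 16*(-20)))) - 1874*3/19 = 4080/((-3214*(-410 + 320))) - 5622/19 = 4080/((-3214*(-90))) - 5622/19 = 4080/289260 - 5622/19 = 4080*(1/289260) - 5622/19 = 68/4821 - 5622/19 = -27102370/91599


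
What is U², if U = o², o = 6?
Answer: 1296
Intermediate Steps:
U = 36 (U = 6² = 36)
U² = 36² = 1296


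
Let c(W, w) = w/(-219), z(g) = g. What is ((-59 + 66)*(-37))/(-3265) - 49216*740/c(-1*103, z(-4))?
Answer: -6510365073341/3265 ≈ -1.9940e+9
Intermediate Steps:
c(W, w) = -w/219 (c(W, w) = w*(-1/219) = -w/219)
((-59 + 66)*(-37))/(-3265) - 49216*740/c(-1*103, z(-4)) = ((-59 + 66)*(-37))/(-3265) - 49216/(-1/219*(-4)/740) = (7*(-37))*(-1/3265) - 49216/((4/219)*(1/740)) = -259*(-1/3265) - 49216/1/40515 = 259/3265 - 49216*40515 = 259/3265 - 1993986240 = -6510365073341/3265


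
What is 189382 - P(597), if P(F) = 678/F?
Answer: 37686792/199 ≈ 1.8938e+5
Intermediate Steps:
189382 - P(597) = 189382 - 678/597 = 189382 - 1*226/199 = 189382 - 226/199 = 37686792/199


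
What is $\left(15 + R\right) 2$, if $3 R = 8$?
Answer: $\frac{106}{3} \approx 35.333$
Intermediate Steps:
$R = \frac{8}{3}$ ($R = \frac{1}{3} \cdot 8 = \frac{8}{3} \approx 2.6667$)
$\left(15 + R\right) 2 = \left(15 + \frac{8}{3}\right) 2 = \frac{53}{3} \cdot 2 = \frac{106}{3}$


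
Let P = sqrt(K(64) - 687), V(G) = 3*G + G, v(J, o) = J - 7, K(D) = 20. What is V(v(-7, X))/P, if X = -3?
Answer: 56*I*sqrt(667)/667 ≈ 2.1683*I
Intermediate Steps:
v(J, o) = -7 + J
V(G) = 4*G
P = I*sqrt(667) (P = sqrt(20 - 687) = sqrt(-667) = I*sqrt(667) ≈ 25.826*I)
V(v(-7, X))/P = (4*(-7 - 7))/((I*sqrt(667))) = (4*(-14))*(-I*sqrt(667)/667) = -(-56)*I*sqrt(667)/667 = 56*I*sqrt(667)/667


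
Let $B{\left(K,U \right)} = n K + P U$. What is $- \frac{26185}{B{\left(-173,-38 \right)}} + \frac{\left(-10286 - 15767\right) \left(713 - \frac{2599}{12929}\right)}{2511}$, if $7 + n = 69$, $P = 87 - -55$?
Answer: $- \frac{430002286234837}{58155133302} \approx -7394.1$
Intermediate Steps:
$P = 142$ ($P = 87 + 55 = 142$)
$n = 62$ ($n = -7 + 69 = 62$)
$B{\left(K,U \right)} = 62 K + 142 U$
$- \frac{26185}{B{\left(-173,-38 \right)}} + \frac{\left(-10286 - 15767\right) \left(713 - \frac{2599}{12929}\right)}{2511} = - \frac{26185}{62 \left(-173\right) + 142 \left(-38\right)} + \frac{\left(-10286 - 15767\right) \left(713 - \frac{2599}{12929}\right)}{2511} = - \frac{26185}{-10726 - 5396} + - 26053 \left(713 - \frac{2599}{12929}\right) \frac{1}{2511} = - \frac{26185}{-16122} + - 26053 \left(713 - \frac{2599}{12929}\right) \frac{1}{2511} = \left(-26185\right) \left(- \frac{1}{16122}\right) + \left(-26053\right) \frac{9215778}{12929} \cdot \frac{1}{2511} = \frac{26185}{16122} - \frac{80032888078}{10821573} = - \frac{430002286234837}{58155133302}$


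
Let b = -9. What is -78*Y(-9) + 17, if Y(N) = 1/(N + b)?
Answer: 64/3 ≈ 21.333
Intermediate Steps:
Y(N) = 1/(-9 + N) (Y(N) = 1/(N - 9) = 1/(-9 + N))
-78*Y(-9) + 17 = -78/(-9 - 9) + 17 = -78/(-18) + 17 = -78*(-1/18) + 17 = 13/3 + 17 = 64/3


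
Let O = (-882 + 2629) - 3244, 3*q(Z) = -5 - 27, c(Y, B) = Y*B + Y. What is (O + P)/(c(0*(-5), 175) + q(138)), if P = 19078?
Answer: -52743/32 ≈ -1648.2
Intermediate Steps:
c(Y, B) = Y + B*Y (c(Y, B) = B*Y + Y = Y + B*Y)
q(Z) = -32/3 (q(Z) = (-5 - 27)/3 = (⅓)*(-32) = -32/3)
O = -1497 (O = 1747 - 3244 = -1497)
(O + P)/(c(0*(-5), 175) + q(138)) = (-1497 + 19078)/((0*(-5))*(1 + 175) - 32/3) = 17581/(0*176 - 32/3) = 17581/(0 - 32/3) = 17581/(-32/3) = 17581*(-3/32) = -52743/32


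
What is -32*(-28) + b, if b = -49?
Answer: 847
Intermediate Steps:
-32*(-28) + b = -32*(-28) - 49 = 896 - 49 = 847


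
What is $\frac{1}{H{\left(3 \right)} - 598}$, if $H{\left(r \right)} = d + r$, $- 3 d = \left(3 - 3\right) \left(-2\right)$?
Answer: $- \frac{1}{595} \approx -0.0016807$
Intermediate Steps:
$d = 0$ ($d = - \frac{\left(3 - 3\right) \left(-2\right)}{3} = - \frac{0 \left(-2\right)}{3} = \left(- \frac{1}{3}\right) 0 = 0$)
$H{\left(r \right)} = r$ ($H{\left(r \right)} = 0 + r = r$)
$\frac{1}{H{\left(3 \right)} - 598} = \frac{1}{3 - 598} = \frac{1}{-595} = - \frac{1}{595}$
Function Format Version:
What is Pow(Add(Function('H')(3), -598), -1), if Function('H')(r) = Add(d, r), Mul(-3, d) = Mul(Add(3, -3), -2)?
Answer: Rational(-1, 595) ≈ -0.0016807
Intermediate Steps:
d = 0 (d = Mul(Rational(-1, 3), Mul(Add(3, -3), -2)) = Mul(Rational(-1, 3), Mul(0, -2)) = Mul(Rational(-1, 3), 0) = 0)
Function('H')(r) = r (Function('H')(r) = Add(0, r) = r)
Pow(Add(Function('H')(3), -598), -1) = Pow(Add(3, -598), -1) = Pow(-595, -1) = Rational(-1, 595)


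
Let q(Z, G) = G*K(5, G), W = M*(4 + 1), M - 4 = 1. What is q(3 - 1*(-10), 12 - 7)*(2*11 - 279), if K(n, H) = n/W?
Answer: -257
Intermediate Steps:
M = 5 (M = 4 + 1 = 5)
W = 25 (W = 5*(4 + 1) = 5*5 = 25)
K(n, H) = n/25
q(Z, G) = G/5 (q(Z, G) = G*((1/25)*5) = G*(⅕) = G/5)
q(3 - 1*(-10), 12 - 7)*(2*11 - 279) = ((12 - 7)/5)*(2*11 - 279) = ((⅕)*5)*(22 - 279) = 1*(-257) = -257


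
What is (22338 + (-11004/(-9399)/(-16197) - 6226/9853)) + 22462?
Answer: 22399346476532170/499992465453 ≈ 44799.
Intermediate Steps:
(22338 + (-11004/(-9399)/(-16197) - 6226/9853)) + 22462 = (22338 + (-11004*(-1/9399)*(-1/16197) - 6226*1/9853)) + 22462 = (22338 + ((3668/3133)*(-1/16197) - 6226/9853)) + 22462 = (22338 + (-3668/50745201 - 6226/9853)) + 22462 = (22338 - 315975762230/499992465453) + 22462 = 11168515717526884/499992465453 + 22462 = 22399346476532170/499992465453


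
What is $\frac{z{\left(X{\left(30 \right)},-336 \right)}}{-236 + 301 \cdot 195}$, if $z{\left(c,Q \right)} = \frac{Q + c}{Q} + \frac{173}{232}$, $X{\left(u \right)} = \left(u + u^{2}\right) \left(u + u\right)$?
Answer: $- \frac{266865}{94937416} \approx -0.002811$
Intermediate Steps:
$X{\left(u \right)} = 2 u \left(u + u^{2}\right)$ ($X{\left(u \right)} = \left(u + u^{2}\right) 2 u = 2 u \left(u + u^{2}\right)$)
$z{\left(c,Q \right)} = \frac{173}{232} + \frac{Q + c}{Q}$ ($z{\left(c,Q \right)} = \frac{Q + c}{Q} + 173 \cdot \frac{1}{232} = \frac{Q + c}{Q} + \frac{173}{232} = \frac{173}{232} + \frac{Q + c}{Q}$)
$\frac{z{\left(X{\left(30 \right)},-336 \right)}}{-236 + 301 \cdot 195} = \frac{\frac{405}{232} + \frac{2 \cdot 30^{2} \left(1 + 30\right)}{-336}}{-236 + 301 \cdot 195} = \frac{\frac{405}{232} + 2 \cdot 900 \cdot 31 \left(- \frac{1}{336}\right)}{-236 + 58695} = \frac{\frac{405}{232} + 55800 \left(- \frac{1}{336}\right)}{58459} = \left(\frac{405}{232} - \frac{2325}{14}\right) \frac{1}{58459} = \left(- \frac{266865}{1624}\right) \frac{1}{58459} = - \frac{266865}{94937416}$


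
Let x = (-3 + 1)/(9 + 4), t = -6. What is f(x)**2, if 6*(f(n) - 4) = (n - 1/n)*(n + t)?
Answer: 179776/28561 ≈ 6.2945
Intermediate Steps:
x = -2/13 ≈ -0.15385
f(n) = 4 + (-6 + n)*(n - 1/n)/6 (f(n) = 4 + ((n - 1/n)*(n - 6))/6 = 4 + ((n - 1/n)*(-6 + n))/6 = 4 + ((-6 + n)*(n - 1/n))/6 = 4 + (-6 + n)*(n - 1/n)/6)
f(x)**2 = (23/6 + 1/(-2/13) - 1*(-2/13) + (-2/13)**2/6)**2 = (23/6 - 13/2 + 2/13 + (1/6)*(4/169))**2 = (23/6 - 13/2 + 2/13 + 2/507)**2 = (-424/169)**2 = 179776/28561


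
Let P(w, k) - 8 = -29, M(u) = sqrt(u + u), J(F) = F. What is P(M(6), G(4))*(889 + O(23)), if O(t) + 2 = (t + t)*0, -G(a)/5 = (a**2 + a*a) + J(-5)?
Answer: -18627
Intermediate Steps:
G(a) = 25 - 10*a**2 (G(a) = -5*((a**2 + a*a) - 5) = -5*((a**2 + a**2) - 5) = -5*(2*a**2 - 5) = -5*(-5 + 2*a**2) = 25 - 10*a**2)
M(u) = sqrt(2)*sqrt(u) (M(u) = sqrt(2*u) = sqrt(2)*sqrt(u))
P(w, k) = -21 (P(w, k) = 8 - 29 = -21)
O(t) = -2 (O(t) = -2 + (t + t)*0 = -2 + (2*t)*0 = -2 + 0 = -2)
P(M(6), G(4))*(889 + O(23)) = -21*(889 - 2) = -21*887 = -18627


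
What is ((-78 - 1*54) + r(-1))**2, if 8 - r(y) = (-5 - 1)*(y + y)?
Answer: 18496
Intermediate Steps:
r(y) = 8 + 12*y (r(y) = 8 - (-5 - 1)*(y + y) = 8 - (-6)*2*y = 8 - (-12)*y = 8 + 12*y)
((-78 - 1*54) + r(-1))**2 = ((-78 - 1*54) + (8 + 12*(-1)))**2 = ((-78 - 54) + (8 - 12))**2 = (-132 - 4)**2 = (-136)**2 = 18496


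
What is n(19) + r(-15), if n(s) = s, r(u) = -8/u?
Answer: 293/15 ≈ 19.533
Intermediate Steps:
n(19) + r(-15) = 19 - 8/(-15) = 19 - 8*(-1/15) = 19 + 8/15 = 293/15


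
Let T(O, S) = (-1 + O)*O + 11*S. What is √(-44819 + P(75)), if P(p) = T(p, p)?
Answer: 2*I*√9611 ≈ 196.07*I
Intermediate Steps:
T(O, S) = 11*S + O*(-1 + O) (T(O, S) = O*(-1 + O) + 11*S = 11*S + O*(-1 + O))
P(p) = p² + 10*p (P(p) = p² - p + 11*p = p² + 10*p)
√(-44819 + P(75)) = √(-44819 + 75*(10 + 75)) = √(-44819 + 75*85) = √(-44819 + 6375) = √(-38444) = 2*I*√9611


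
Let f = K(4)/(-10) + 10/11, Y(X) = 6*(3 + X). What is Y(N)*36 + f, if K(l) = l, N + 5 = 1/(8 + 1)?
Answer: -22412/55 ≈ -407.49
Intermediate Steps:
N = -44/9 (N = -5 + 1/(8 + 1) = -5 + 1/9 = -5 + ⅑ = -44/9 ≈ -4.8889)
Y(X) = 18 + 6*X
f = 28/55 (f = 4/(-10) + 10/11 = 4*(-⅒) + 10*(1/11) = -⅖ + 10/11 = 28/55 ≈ 0.50909)
Y(N)*36 + f = (18 + 6*(-44/9))*36 + 28/55 = (18 - 88/3)*36 + 28/55 = -34/3*36 + 28/55 = -408 + 28/55 = -22412/55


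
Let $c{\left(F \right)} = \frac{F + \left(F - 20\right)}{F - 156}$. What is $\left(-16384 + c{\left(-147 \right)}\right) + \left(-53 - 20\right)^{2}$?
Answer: $- \frac{3349351}{303} \approx -11054.0$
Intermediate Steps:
$c{\left(F \right)} = \frac{-20 + 2 F}{-156 + F}$ ($c{\left(F \right)} = \frac{F + \left(-20 + F\right)}{-156 + F} = \frac{-20 + 2 F}{-156 + F}$)
$\left(-16384 + c{\left(-147 \right)}\right) + \left(-53 - 20\right)^{2} = \left(-16384 + \frac{2 \left(-10 - 147\right)}{-156 - 147}\right) + \left(-53 - 20\right)^{2} = \left(-16384 + 2 \frac{1}{-303} \left(-157\right)\right) + \left(-73\right)^{2} = \left(-16384 + 2 \left(- \frac{1}{303}\right) \left(-157\right)\right) + 5329 = \left(-16384 + \frac{314}{303}\right) + 5329 = - \frac{4964038}{303} + 5329 = - \frac{3349351}{303}$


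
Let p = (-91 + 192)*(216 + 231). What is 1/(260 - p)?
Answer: -1/44887 ≈ -2.2278e-5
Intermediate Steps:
p = 45147 (p = 101*447 = 45147)
1/(260 - p) = 1/(260 - 1*45147) = 1/(260 - 45147) = 1/(-44887) = -1/44887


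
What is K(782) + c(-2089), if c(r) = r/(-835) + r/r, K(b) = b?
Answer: 655894/835 ≈ 785.50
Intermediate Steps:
c(r) = 1 - r/835 (c(r) = r*(-1/835) + 1 = -r/835 + 1 = 1 - r/835)
K(782) + c(-2089) = 782 + (1 - 1/835*(-2089)) = 782 + (1 + 2089/835) = 782 + 2924/835 = 655894/835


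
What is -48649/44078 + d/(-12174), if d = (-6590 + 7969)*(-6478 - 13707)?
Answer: 306580986511/134151393 ≈ 2285.3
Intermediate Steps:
d = -27835115 (d = 1379*(-20185) = -27835115)
-48649/44078 + d/(-12174) = -48649/44078 - 27835115/(-12174) = -48649*1/44078 - 27835115*(-1/12174) = -48649/44078 + 27835115/12174 = 306580986511/134151393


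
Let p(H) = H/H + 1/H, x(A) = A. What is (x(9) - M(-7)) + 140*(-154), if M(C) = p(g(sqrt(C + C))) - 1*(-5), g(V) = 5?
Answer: -107786/5 ≈ -21557.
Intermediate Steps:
p(H) = 1 + 1/H
M(C) = 31/5 (M(C) = (1 + 5)/5 - 1*(-5) = (1/5)*6 + 5 = 6/5 + 5 = 31/5)
(x(9) - M(-7)) + 140*(-154) = (9 - 1*31/5) + 140*(-154) = (9 - 31/5) - 21560 = 14/5 - 21560 = -107786/5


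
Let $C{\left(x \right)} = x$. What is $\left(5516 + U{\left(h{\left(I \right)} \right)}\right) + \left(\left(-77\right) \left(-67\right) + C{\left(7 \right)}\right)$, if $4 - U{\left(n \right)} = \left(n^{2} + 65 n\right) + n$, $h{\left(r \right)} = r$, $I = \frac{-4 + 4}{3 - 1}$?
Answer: $10686$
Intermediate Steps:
$I = 0$ ($I = \frac{0}{2} = 0 \cdot \frac{1}{2} = 0$)
$U{\left(n \right)} = 4 - n^{2} - 66 n$ ($U{\left(n \right)} = 4 - \left(\left(n^{2} + 65 n\right) + n\right) = 4 - \left(n^{2} + 66 n\right) = 4 - n^{2} - 66 n$)
$\left(5516 + U{\left(h{\left(I \right)} \right)}\right) + \left(\left(-77\right) \left(-67\right) + C{\left(7 \right)}\right) = \left(5516 - -4\right) + \left(\left(-77\right) \left(-67\right) + 7\right) = \left(5516 + \left(4 - 0 + 0\right)\right) + \left(5159 + 7\right) = \left(5516 + \left(4 + 0 + 0\right)\right) + 5166 = \left(5516 + 4\right) + 5166 = 5520 + 5166 = 10686$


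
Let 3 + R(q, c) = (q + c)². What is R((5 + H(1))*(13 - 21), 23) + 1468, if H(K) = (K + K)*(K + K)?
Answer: 3866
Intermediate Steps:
H(K) = 4*K² (H(K) = (2*K)*(2*K) = 4*K²)
R(q, c) = -3 + (c + q)² (R(q, c) = -3 + (q + c)² = -3 + (c + q)²)
R((5 + H(1))*(13 - 21), 23) + 1468 = (-3 + (23 + (5 + 4*1²)*(13 - 21))²) + 1468 = (-3 + (23 + (5 + 4*1)*(-8))²) + 1468 = (-3 + (23 + (5 + 4)*(-8))²) + 1468 = (-3 + (23 + 9*(-8))²) + 1468 = (-3 + (23 - 72)²) + 1468 = (-3 + (-49)²) + 1468 = (-3 + 2401) + 1468 = 2398 + 1468 = 3866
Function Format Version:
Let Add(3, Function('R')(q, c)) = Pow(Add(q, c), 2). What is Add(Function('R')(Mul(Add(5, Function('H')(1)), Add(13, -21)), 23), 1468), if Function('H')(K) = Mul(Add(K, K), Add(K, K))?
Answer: 3866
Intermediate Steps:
Function('H')(K) = Mul(4, Pow(K, 2)) (Function('H')(K) = Mul(Mul(2, K), Mul(2, K)) = Mul(4, Pow(K, 2)))
Function('R')(q, c) = Add(-3, Pow(Add(c, q), 2)) (Function('R')(q, c) = Add(-3, Pow(Add(q, c), 2)) = Add(-3, Pow(Add(c, q), 2)))
Add(Function('R')(Mul(Add(5, Function('H')(1)), Add(13, -21)), 23), 1468) = Add(Add(-3, Pow(Add(23, Mul(Add(5, Mul(4, Pow(1, 2))), Add(13, -21))), 2)), 1468) = Add(Add(-3, Pow(Add(23, Mul(Add(5, Mul(4, 1)), -8)), 2)), 1468) = Add(Add(-3, Pow(Add(23, Mul(Add(5, 4), -8)), 2)), 1468) = Add(Add(-3, Pow(Add(23, Mul(9, -8)), 2)), 1468) = Add(Add(-3, Pow(Add(23, -72), 2)), 1468) = Add(Add(-3, Pow(-49, 2)), 1468) = Add(Add(-3, 2401), 1468) = Add(2398, 1468) = 3866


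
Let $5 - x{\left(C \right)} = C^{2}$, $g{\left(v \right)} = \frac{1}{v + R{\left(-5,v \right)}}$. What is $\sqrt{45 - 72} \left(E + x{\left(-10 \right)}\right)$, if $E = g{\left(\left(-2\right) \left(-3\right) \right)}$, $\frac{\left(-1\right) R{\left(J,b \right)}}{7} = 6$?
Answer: $- \frac{3421 i \sqrt{3}}{12} \approx - 493.78 i$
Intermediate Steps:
$R{\left(J,b \right)} = -42$ ($R{\left(J,b \right)} = \left(-7\right) 6 = -42$)
$g{\left(v \right)} = \frac{1}{-42 + v}$ ($g{\left(v \right)} = \frac{1}{v - 42} = \frac{1}{-42 + v}$)
$E = - \frac{1}{36}$ ($E = \frac{1}{-42 - -6} = \frac{1}{-42 + 6} = \frac{1}{-36} = - \frac{1}{36} \approx -0.027778$)
$x{\left(C \right)} = 5 - C^{2}$
$\sqrt{45 - 72} \left(E + x{\left(-10 \right)}\right) = \sqrt{45 - 72} \left(- \frac{1}{36} + \left(5 - \left(-10\right)^{2}\right)\right) = \sqrt{-27} \left(- \frac{1}{36} + \left(5 - 100\right)\right) = 3 i \sqrt{3} \left(- \frac{1}{36} + \left(5 - 100\right)\right) = 3 i \sqrt{3} \left(- \frac{1}{36} - 95\right) = 3 i \sqrt{3} \left(- \frac{3421}{36}\right) = - \frac{3421 i \sqrt{3}}{12}$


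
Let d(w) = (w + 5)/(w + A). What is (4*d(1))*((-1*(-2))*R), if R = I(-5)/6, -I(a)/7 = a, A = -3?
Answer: -140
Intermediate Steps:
I(a) = -7*a
d(w) = (5 + w)/(-3 + w) (d(w) = (w + 5)/(w - 3) = (5 + w)/(-3 + w))
R = 35/6 (R = -7*(-5)/6 = 35*(⅙) = 35/6 ≈ 5.8333)
(4*d(1))*((-1*(-2))*R) = (4*((5 + 1)/(-3 + 1)))*(-1*(-2)*(35/6)) = (4*(6/(-2)))*(2*(35/6)) = (4*(-½*6))*(35/3) = (4*(-3))*(35/3) = -12*35/3 = -140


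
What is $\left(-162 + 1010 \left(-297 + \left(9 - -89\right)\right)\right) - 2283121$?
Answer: $-2484273$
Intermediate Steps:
$\left(-162 + 1010 \left(-297 + \left(9 - -89\right)\right)\right) - 2283121 = \left(-162 + 1010 \left(-297 + \left(9 + 89\right)\right)\right) - 2283121 = \left(-162 + 1010 \left(-297 + 98\right)\right) - 2283121 = \left(-162 + 1010 \left(-199\right)\right) - 2283121 = \left(-162 - 200990\right) - 2283121 = -201152 - 2283121 = -2484273$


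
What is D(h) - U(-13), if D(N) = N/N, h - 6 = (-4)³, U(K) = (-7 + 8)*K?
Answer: 14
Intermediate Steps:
U(K) = K (U(K) = 1*K = K)
h = -58 (h = 6 + (-4)³ = 6 - 64 = -58)
D(N) = 1
D(h) - U(-13) = 1 - 1*(-13) = 1 + 13 = 14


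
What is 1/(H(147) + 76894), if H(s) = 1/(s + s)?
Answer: 294/22606837 ≈ 1.3005e-5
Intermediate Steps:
H(s) = 1/(2*s)
1/(H(147) + 76894) = 1/((½)/147 + 76894) = 1/((½)*(1/147) + 76894) = 1/(1/294 + 76894) = 1/(22606837/294) = 294/22606837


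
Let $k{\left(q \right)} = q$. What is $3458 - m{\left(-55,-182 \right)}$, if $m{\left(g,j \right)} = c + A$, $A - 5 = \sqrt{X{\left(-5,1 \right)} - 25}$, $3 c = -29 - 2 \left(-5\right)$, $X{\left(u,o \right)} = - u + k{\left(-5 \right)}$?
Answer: $\frac{10378}{3} - 5 i \approx 3459.3 - 5.0 i$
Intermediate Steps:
$X{\left(u,o \right)} = -5 - u$ ($X{\left(u,o \right)} = - u - 5 = -5 - u$)
$c = - \frac{19}{3}$ ($c = \frac{-29 - 2 \left(-5\right)}{3} = \frac{-29 - -10}{3} = \frac{-29 + 10}{3} = \frac{1}{3} \left(-19\right) = - \frac{19}{3} \approx -6.3333$)
$A = 5 + 5 i$ ($A = 5 + \sqrt{\left(-5 - -5\right) - 25} = 5 + \sqrt{\left(-5 + 5\right) - 25} = 5 + \sqrt{0 - 25} = 5 + \sqrt{-25} = 5 + 5 i \approx 5.0 + 5.0 i$)
$m{\left(g,j \right)} = - \frac{4}{3} + 5 i$ ($m{\left(g,j \right)} = - \frac{19}{3} + \left(5 + 5 i\right) = - \frac{4}{3} + 5 i$)
$3458 - m{\left(-55,-182 \right)} = 3458 - \left(- \frac{4}{3} + 5 i\right) = 3458 + \left(\frac{4}{3} - 5 i\right) = \frac{10378}{3} - 5 i$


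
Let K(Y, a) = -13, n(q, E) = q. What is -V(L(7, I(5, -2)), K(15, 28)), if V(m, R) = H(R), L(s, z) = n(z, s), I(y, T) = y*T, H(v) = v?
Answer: 13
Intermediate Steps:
I(y, T) = T*y
L(s, z) = z
V(m, R) = R
-V(L(7, I(5, -2)), K(15, 28)) = -1*(-13) = 13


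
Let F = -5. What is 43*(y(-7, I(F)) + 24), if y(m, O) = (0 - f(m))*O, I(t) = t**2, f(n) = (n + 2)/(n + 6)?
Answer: -4343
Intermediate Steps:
f(n) = (2 + n)/(6 + n)
y(m, O) = -O*(2 + m)/(6 + m) (y(m, O) = (0 - (2 + m)/(6 + m))*O = (-(2 + m)/(6 + m))*O = -O*(2 + m)/(6 + m))
43*(y(-7, I(F)) + 24) = 43*(-1*(-5)**2*(2 - 7)/(6 - 7) + 24) = 43*(-1*25*(-5)/(-1) + 24) = 43*(-1*25*(-1)*(-5) + 24) = 43*(-125 + 24) = 43*(-101) = -4343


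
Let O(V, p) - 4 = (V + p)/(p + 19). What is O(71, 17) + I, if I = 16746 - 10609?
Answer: 55291/9 ≈ 6143.4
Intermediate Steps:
I = 6137
O(V, p) = 4 + (V + p)/(19 + p) (O(V, p) = 4 + (V + p)/(p + 19) = 4 + (V + p)/(19 + p))
O(71, 17) + I = (76 + 71 + 5*17)/(19 + 17) + 6137 = (76 + 71 + 85)/36 + 6137 = (1/36)*232 + 6137 = 58/9 + 6137 = 55291/9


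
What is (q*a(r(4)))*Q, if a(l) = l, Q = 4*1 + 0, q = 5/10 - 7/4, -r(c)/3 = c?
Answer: 60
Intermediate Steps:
r(c) = -3*c
q = -5/4 (q = 5*(1/10) - 7*1/4 = 1/2 - 7/4 = -5/4 ≈ -1.2500)
Q = 4 (Q = 4 + 0 = 4)
(q*a(r(4)))*Q = -(-15)*4/4*4 = -5/4*(-12)*4 = 15*4 = 60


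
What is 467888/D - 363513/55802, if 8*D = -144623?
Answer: -261445030007/8070252646 ≈ -32.396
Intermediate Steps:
D = -144623/8 (D = (1/8)*(-144623) = -144623/8 ≈ -18078.)
467888/D - 363513/55802 = 467888/(-144623/8) - 363513/55802 = 467888*(-8/144623) - 363513*1/55802 = -3743104/144623 - 363513/55802 = -261445030007/8070252646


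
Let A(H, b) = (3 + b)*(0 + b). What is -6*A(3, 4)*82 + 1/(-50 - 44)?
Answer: -1294945/94 ≈ -13776.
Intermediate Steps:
A(H, b) = b*(3 + b) (A(H, b) = (3 + b)*b = b*(3 + b))
-6*A(3, 4)*82 + 1/(-50 - 44) = -24*(3 + 4)*82 + 1/(-50 - 44) = -24*7*82 + 1/(-94) = -6*28*82 - 1/94 = -168*82 - 1/94 = -13776 - 1/94 = -1294945/94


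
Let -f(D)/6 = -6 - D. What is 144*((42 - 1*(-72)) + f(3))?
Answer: 24192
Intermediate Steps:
f(D) = 36 + 6*D (f(D) = -6*(-6 - D) = 36 + 6*D)
144*((42 - 1*(-72)) + f(3)) = 144*((42 - 1*(-72)) + (36 + 6*3)) = 144*((42 + 72) + (36 + 18)) = 144*(114 + 54) = 144*168 = 24192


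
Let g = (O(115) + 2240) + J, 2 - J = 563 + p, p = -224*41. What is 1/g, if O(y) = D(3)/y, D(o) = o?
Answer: 115/1249248 ≈ 9.2055e-5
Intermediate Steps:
p = -9184
O(y) = 3/y
J = 8623 (J = 2 - (563 - 9184) = 2 - 1*(-8621) = 2 + 8621 = 8623)
g = 1249248/115 (g = (3/115 + 2240) + 8623 = 257603/115 + 8623 = 1249248/115 ≈ 10863.)
1/g = 1/(1249248/115) = 115/1249248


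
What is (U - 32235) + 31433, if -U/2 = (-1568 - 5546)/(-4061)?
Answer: -3271150/4061 ≈ -805.50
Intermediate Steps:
U = -14228/4061 (U = -2*(-1568 - 5546)/(-4061) = -(-14228)*(-1)/4061 = -2*7114/4061 = -14228/4061 ≈ -3.5036)
(U - 32235) + 31433 = (-14228/4061 - 32235) + 31433 = -130920563/4061 + 31433 = -3271150/4061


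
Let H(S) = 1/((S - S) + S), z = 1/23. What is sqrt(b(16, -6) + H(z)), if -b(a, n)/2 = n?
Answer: sqrt(35) ≈ 5.9161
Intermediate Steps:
b(a, n) = -2*n
z = 1/23 ≈ 0.043478
H(S) = 1/S (H(S) = 1/(0 + S) = 1/S)
sqrt(b(16, -6) + H(z)) = sqrt(-2*(-6) + 1/(1/23)) = sqrt(12 + 23) = sqrt(35)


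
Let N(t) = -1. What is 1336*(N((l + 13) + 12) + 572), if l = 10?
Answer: 762856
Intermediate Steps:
1336*(N((l + 13) + 12) + 572) = 1336*(-1 + 572) = 1336*571 = 762856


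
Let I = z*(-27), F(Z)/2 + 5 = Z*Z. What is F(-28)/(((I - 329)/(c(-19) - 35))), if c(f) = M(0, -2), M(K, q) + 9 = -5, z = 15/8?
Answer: 610736/3037 ≈ 201.10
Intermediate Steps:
z = 15/8 (z = 15*(⅛) = 15/8 ≈ 1.8750)
M(K, q) = -14 (M(K, q) = -9 - 5 = -14)
F(Z) = -10 + 2*Z² (F(Z) = -10 + 2*(Z*Z) = -10 + 2*Z²)
c(f) = -14
I = -405/8 (I = (15/8)*(-27) = -405/8 ≈ -50.625)
F(-28)/(((I - 329)/(c(-19) - 35))) = (-10 + 2*(-28)²)/(((-405/8 - 329)/(-14 - 35))) = (-10 + 2*784)/((-3037/8/(-49))) = (-10 + 1568)/((-3037/8*(-1/49))) = 1558/(3037/392) = 1558*(392/3037) = 610736/3037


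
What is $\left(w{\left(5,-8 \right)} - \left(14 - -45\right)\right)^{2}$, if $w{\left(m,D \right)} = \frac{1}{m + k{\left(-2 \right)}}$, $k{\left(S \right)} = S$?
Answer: $\frac{30976}{9} \approx 3441.8$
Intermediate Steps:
$w{\left(m,D \right)} = \frac{1}{-2 + m}$ ($w{\left(m,D \right)} = \frac{1}{m - 2} = \frac{1}{-2 + m}$)
$\left(w{\left(5,-8 \right)} - \left(14 - -45\right)\right)^{2} = \left(\frac{1}{-2 + 5} - \left(14 - -45\right)\right)^{2} = \left(\frac{1}{3} - \left(14 + 45\right)\right)^{2} = \left(\frac{1}{3} - 59\right)^{2} = \left(- \frac{176}{3}\right)^{2} = \frac{30976}{9}$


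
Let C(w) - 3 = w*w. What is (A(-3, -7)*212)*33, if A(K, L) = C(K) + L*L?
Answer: 426756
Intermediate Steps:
C(w) = 3 + w² (C(w) = 3 + w*w = 3 + w²)
A(K, L) = 3 + K² + L² (A(K, L) = (3 + K²) + L*L = (3 + K²) + L² = 3 + K² + L²)
(A(-3, -7)*212)*33 = ((3 + (-3)² + (-7)²)*212)*33 = ((3 + 9 + 49)*212)*33 = (61*212)*33 = 12932*33 = 426756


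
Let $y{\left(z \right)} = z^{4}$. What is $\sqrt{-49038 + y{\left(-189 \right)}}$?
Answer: $\sqrt{1275940803} \approx 35720.0$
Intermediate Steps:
$\sqrt{-49038 + y{\left(-189 \right)}} = \sqrt{-49038 + \left(-189\right)^{4}} = \sqrt{-49038 + 1275989841} = \sqrt{1275940803}$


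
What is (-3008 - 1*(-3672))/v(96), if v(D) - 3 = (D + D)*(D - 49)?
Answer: 664/9027 ≈ 0.073557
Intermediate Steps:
v(D) = 3 + 2*D*(-49 + D) (v(D) = 3 + (D + D)*(D - 49) = 3 + (2*D)*(-49 + D) = 3 + 2*D*(-49 + D))
(-3008 - 1*(-3672))/v(96) = (-3008 - 1*(-3672))/(3 - 98*96 + 2*96**2) = (-3008 + 3672)/(3 - 9408 + 2*9216) = 664/(3 - 9408 + 18432) = 664/9027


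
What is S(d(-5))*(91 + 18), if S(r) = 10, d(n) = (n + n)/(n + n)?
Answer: 1090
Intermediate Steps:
d(n) = 1 (d(n) = (2*n)/((2*n)) = (2*n)*(1/(2*n)) = 1)
S(d(-5))*(91 + 18) = 10*(91 + 18) = 10*109 = 1090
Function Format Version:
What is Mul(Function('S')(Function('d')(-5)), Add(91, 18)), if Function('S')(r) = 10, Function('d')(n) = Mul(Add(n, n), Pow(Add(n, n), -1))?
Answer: 1090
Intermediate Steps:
Function('d')(n) = 1 (Function('d')(n) = Mul(Mul(2, n), Pow(Mul(2, n), -1)) = Mul(Mul(2, n), Mul(Rational(1, 2), Pow(n, -1))) = 1)
Mul(Function('S')(Function('d')(-5)), Add(91, 18)) = Mul(10, Add(91, 18)) = Mul(10, 109) = 1090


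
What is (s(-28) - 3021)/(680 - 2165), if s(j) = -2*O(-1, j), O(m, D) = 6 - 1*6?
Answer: 1007/495 ≈ 2.0343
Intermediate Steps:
O(m, D) = 0 (O(m, D) = 6 - 6 = 0)
s(j) = 0 (s(j) = -2*0 = 0)
(s(-28) - 3021)/(680 - 2165) = (0 - 3021)/(680 - 2165) = -3021/(-1485) = -3021*(-1/1485) = 1007/495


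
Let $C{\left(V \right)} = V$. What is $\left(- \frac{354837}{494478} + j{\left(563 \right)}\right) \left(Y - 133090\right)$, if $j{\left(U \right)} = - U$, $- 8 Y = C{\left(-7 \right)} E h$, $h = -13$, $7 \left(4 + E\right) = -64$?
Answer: $\frac{8234805799759}{109884} \approx 7.4941 \cdot 10^{7}$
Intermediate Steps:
$E = - \frac{92}{7}$ ($E = -4 + \frac{1}{7} \left(-64\right) = -4 - \frac{64}{7} = - \frac{92}{7} \approx -13.143$)
$Y = \frac{299}{2}$ ($Y = - \frac{\left(-7\right) \left(- \frac{92}{7}\right) \left(-13\right)}{8} = - \frac{92 \left(-13\right)}{8} = \left(- \frac{1}{8}\right) \left(-1196\right) = \frac{299}{2} \approx 149.5$)
$\left(- \frac{354837}{494478} + j{\left(563 \right)}\right) \left(Y - 133090\right) = \left(- \frac{354837}{494478} - 563\right) \left(\frac{299}{2} - 133090\right) = \left(\left(-354837\right) \frac{1}{494478} - 563\right) \left(- \frac{265881}{2}\right) = \left(- \frac{118279}{164826} - 563\right) \left(- \frac{265881}{2}\right) = \left(- \frac{92915317}{164826}\right) \left(- \frac{265881}{2}\right) = \frac{8234805799759}{109884}$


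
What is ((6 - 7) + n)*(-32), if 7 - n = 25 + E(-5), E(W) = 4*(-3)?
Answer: 224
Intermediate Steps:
E(W) = -12
n = -6 (n = 7 - (25 - 12) = 7 - 1*13 = 7 - 13 = -6)
((6 - 7) + n)*(-32) = ((6 - 7) - 6)*(-32) = (-1 - 6)*(-32) = -7*(-32) = 224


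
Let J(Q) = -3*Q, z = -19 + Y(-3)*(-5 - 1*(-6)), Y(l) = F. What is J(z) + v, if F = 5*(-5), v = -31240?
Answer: -31108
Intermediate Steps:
F = -25
Y(l) = -25
z = -44 (z = -19 - 25*(-5 - 1*(-6)) = -19 - 25*(-5 + 6) = -19 - 25*1 = -19 - 25 = -44)
J(z) + v = -3*(-44) - 31240 = 132 - 31240 = -31108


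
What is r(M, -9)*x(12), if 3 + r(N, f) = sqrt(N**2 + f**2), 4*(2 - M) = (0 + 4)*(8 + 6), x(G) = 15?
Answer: 180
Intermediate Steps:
M = -12 (M = 2 - (0 + 4)*(8 + 6)/4 = 2 - 14 = -12)
r(N, f) = -3 + sqrt(N**2 + f**2)
r(M, -9)*x(12) = (-3 + sqrt((-12)**2 + (-9)**2))*15 = (-3 + sqrt(144 + 81))*15 = (-3 + sqrt(225))*15 = (-3 + 15)*15 = 12*15 = 180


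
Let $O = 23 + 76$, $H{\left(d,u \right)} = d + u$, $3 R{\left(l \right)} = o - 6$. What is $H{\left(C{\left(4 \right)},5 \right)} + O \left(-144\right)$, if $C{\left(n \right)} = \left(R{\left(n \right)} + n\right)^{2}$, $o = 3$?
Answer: $-14242$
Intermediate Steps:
$R{\left(l \right)} = -1$ ($R{\left(l \right)} = \frac{3 - 6}{3} = \frac{1}{3} \left(-3\right) = -1$)
$C{\left(n \right)} = \left(-1 + n\right)^{2}$
$O = 99$
$H{\left(C{\left(4 \right)},5 \right)} + O \left(-144\right) = \left(\left(-1 + 4\right)^{2} + 5\right) + 99 \left(-144\right) = \left(3^{2} + 5\right) - 14256 = \left(9 + 5\right) - 14256 = 14 - 14256 = -14242$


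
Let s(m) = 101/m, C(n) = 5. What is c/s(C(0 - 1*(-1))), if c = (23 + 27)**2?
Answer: 12500/101 ≈ 123.76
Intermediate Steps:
c = 2500 (c = 50**2 = 2500)
c/s(C(0 - 1*(-1))) = 2500/((101/5)) = 2500/((101*(1/5))) = 2500/(101/5) = 2500*(5/101) = 12500/101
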